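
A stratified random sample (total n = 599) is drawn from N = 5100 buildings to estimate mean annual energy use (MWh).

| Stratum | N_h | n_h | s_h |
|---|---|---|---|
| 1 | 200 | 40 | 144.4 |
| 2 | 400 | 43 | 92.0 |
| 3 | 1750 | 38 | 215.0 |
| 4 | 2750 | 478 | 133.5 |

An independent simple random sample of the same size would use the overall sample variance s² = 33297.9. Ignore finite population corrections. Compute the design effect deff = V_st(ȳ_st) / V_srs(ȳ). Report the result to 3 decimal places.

V̂(ȳ_st) = Σ W_h² s_h²/n_h, with W_h = N_h/N and N = 5100:
  stratum 1: (200/5100)²·144.4²/40 = 0.801667
  stratum 2: (400/5100)²·92.0²/43 = 1.21084
  stratum 3: (1750/5100)²·215.0²/38 = 143.228
  stratum 4: (2750/5100)²·133.5²/478 = 10.8408
V_st = 156.082
V_srs = s²/n = 33297.9/599 = 55.5891
deff = V_st / V_srs = 156.082/55.5891 = 2.8078

deff ≈ 2.808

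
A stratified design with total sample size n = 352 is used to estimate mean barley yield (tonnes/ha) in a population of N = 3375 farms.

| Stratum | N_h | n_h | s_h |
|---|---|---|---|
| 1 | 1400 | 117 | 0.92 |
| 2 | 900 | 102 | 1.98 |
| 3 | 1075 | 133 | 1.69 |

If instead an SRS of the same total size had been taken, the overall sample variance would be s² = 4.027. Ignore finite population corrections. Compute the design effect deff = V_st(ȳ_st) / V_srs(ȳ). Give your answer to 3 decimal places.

V̂(ȳ_st) = Σ W_h² s_h²/n_h, with W_h = N_h/N and N = 3375:
  stratum 1: (1400/3375)²·0.92²/117 = 0.0012448
  stratum 2: (900/3375)²·1.98²/102 = 0.00273318
  stratum 3: (1075/3375)²·1.69²/133 = 0.00217867
V_st = 0.00615664
V_srs = s²/n = 4.027/352 = 0.0114403
deff = V_st / V_srs = 0.00615664/0.0114403 = 0.5382

deff ≈ 0.538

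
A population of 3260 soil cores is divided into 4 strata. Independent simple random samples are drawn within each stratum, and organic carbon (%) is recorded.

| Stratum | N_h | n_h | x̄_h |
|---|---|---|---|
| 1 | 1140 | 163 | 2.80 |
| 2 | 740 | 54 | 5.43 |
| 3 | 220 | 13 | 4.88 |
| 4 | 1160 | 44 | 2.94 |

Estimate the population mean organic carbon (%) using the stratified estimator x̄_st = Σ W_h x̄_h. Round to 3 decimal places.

N = Σ N_h = 3260. Stratum weights W_h = N_h/N.
x̄_st = (1140·2.80 + 740·5.43 + 220·4.88 + 1160·2.94) / 3260 = 3.58718

x̄_st ≈ 3.587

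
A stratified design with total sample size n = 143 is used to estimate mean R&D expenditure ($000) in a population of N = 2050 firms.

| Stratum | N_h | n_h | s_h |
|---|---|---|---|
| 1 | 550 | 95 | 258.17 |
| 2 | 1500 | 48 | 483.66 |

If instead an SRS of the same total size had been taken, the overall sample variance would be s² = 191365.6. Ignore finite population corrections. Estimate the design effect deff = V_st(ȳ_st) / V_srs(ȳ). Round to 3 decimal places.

deff ≈ 1.988

V̂(ȳ_st) = Σ W_h² s_h²/n_h, with W_h = N_h/N and N = 2050:
  stratum 1: (550/2050)²·258.17²/95 = 50.5017
  stratum 2: (1500/2050)²·483.66²/48 = 2609.24
V_st = 2659.74
V_srs = s²/n = 191365.6/143 = 1338.22
deff = V_st / V_srs = 2659.74/1338.22 = 1.9875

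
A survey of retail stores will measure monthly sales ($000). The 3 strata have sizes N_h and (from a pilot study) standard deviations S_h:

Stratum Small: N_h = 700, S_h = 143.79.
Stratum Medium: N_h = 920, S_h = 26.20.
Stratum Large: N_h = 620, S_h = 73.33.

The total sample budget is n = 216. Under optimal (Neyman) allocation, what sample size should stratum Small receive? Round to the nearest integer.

128

Neyman allocation: n_h = n · N_h S_h / Σ N_i S_i, with n = 216.
  stratum Small: N_h·S_h = 700·143.79 = 100653.00
  stratum Medium: N_h·S_h = 920·26.20 = 24104.00
  stratum Large: N_h·S_h = 620·73.33 = 45464.60
Σ N_h S_h = 170221.60
n for stratum Small = 216·100653.00/170221.60 = 127.722 → 128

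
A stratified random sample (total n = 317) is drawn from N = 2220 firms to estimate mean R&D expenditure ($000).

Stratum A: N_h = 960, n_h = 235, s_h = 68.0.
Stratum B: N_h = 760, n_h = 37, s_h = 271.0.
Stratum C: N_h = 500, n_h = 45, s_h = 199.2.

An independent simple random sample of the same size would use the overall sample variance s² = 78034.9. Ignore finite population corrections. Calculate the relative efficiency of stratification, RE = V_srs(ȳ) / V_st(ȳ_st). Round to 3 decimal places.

RE ≈ 0.876

V̂(ȳ_st) = Σ W_h² s_h²/n_h, with W_h = N_h/N and N = 2220:
  stratum A: (960/2220)²·68.0²/235 = 3.67948
  stratum B: (760/2220)²·271.0²/37 = 232.626
  stratum C: (500/2220)²·199.2²/45 = 44.7301
V_st = 281.036
V_srs = s²/n = 78034.9/317 = 246.167
Relative efficiency = V_srs / V_st = 246.167/281.036 = 0.8759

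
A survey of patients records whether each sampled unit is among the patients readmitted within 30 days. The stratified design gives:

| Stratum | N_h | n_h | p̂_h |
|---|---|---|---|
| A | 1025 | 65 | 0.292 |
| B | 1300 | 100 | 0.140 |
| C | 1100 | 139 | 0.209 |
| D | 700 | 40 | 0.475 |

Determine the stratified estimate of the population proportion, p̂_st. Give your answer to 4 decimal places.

p̂_st ≈ 0.2530

N = 4125; stratum weights W_h = N_h/N.
p̂_st = Σ W_h p̂_h = (1025·0.292 + 1300·0.140 + 1100·0.209 + 700·0.475)/4125 = 0.25302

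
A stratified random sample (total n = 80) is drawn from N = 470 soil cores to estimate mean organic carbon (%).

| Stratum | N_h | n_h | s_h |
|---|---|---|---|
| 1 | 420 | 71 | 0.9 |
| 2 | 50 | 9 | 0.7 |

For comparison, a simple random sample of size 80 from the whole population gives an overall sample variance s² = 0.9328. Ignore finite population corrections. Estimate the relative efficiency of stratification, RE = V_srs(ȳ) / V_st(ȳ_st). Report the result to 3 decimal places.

RE ≈ 1.199

V̂(ȳ_st) = Σ W_h² s_h²/n_h, with W_h = N_h/N and N = 470:
  stratum 1: (420/470)²·0.9²/71 = 0.00911023
  stratum 2: (50/470)²·0.7²/9 = 0.000616166
V_st = 0.0097264
V_srs = s²/n = 0.9328/80 = 0.01166
Relative efficiency = V_srs / V_st = 0.01166/0.0097264 = 1.1988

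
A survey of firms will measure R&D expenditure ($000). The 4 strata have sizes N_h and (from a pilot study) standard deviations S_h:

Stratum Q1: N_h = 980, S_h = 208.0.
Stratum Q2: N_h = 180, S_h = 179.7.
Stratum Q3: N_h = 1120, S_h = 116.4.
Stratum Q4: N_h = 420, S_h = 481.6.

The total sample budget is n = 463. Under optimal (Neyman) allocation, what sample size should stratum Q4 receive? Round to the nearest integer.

165

Neyman allocation: n_h = n · N_h S_h / Σ N_i S_i, with n = 463.
  stratum Q1: N_h·S_h = 980·208.0 = 203840.00
  stratum Q2: N_h·S_h = 180·179.7 = 32346.00
  stratum Q3: N_h·S_h = 1120·116.4 = 130368.00
  stratum Q4: N_h·S_h = 420·481.6 = 202272.00
Σ N_h S_h = 568826.00
n for stratum Q4 = 463·202272.00/568826.00 = 164.641 → 165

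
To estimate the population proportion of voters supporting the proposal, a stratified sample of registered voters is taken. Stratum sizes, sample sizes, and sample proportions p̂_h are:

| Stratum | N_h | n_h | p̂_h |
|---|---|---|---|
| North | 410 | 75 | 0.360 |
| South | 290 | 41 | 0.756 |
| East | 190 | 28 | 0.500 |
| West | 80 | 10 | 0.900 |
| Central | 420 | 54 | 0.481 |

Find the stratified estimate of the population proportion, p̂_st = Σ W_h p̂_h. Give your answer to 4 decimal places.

p̂_st ≈ 0.5294

N = 1390; stratum weights W_h = N_h/N.
p̂_st = Σ W_h p̂_h = (410·0.360 + 290·0.756 + 190·0.500 + 80·0.900 + 420·0.481)/1390 = 0.52940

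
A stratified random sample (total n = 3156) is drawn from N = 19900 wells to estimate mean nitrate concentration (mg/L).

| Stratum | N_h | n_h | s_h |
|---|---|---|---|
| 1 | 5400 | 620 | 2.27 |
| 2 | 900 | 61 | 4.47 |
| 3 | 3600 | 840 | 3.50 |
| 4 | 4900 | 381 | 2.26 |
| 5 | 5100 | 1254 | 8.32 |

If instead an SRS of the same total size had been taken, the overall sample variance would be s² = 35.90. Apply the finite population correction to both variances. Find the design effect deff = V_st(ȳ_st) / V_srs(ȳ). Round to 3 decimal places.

V̂(ȳ_st) = Σ W_h² (1 − n_h/N_h) s_h²/n_h, with W_h = N_h/N and N = 19900:
  stratum 1: (5400/19900)²·(1 − 620/5400)·2.27²/620 = 0.000541721
  stratum 2: (900/19900)²·(1 − 61/900)·4.47²/61 = 0.000624573
  stratum 3: (3600/19900)²·(1 − 840/3600)·3.50²/840 = 0.0003659
  stratum 4: (4900/19900)²·(1 − 381/4900)·2.26²/381 = 0.000749591
  stratum 5: (5100/19900)²·(1 − 1254/5100)·8.32²/1254 = 0.00273415
V_st = 0.00501594
V_srs = (1 − 3156/19900)·35.90/3156 = 0.00957114
deff = V_st / V_srs = 0.00501594/0.00957114 = 0.5241

deff ≈ 0.524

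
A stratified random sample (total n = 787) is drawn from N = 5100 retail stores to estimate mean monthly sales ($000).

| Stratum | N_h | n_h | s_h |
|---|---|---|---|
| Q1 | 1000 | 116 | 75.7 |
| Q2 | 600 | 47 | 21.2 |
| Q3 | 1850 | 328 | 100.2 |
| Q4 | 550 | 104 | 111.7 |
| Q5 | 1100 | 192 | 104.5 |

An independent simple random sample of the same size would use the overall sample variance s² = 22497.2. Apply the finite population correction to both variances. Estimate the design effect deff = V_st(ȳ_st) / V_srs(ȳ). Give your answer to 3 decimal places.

V̂(ȳ_st) = Σ W_h² (1 − n_h/N_h) s_h²/n_h, with W_h = N_h/N and N = 5100:
  stratum Q1: (1000/5100)²·(1 − 116/1000)·75.7²/116 = 1.67898
  stratum Q2: (600/5100)²·(1 − 47/600)·21.2²/47 = 0.121986
  stratum Q3: (1850/5100)²·(1 − 328/1850)·100.2²/328 = 3.31366
  stratum Q4: (550/5100)²·(1 − 104/550)·111.7²/104 = 1.13144
  stratum Q5: (1100/5100)²·(1 − 192/1100)·104.5²/192 = 2.18408
V_st = 8.43015
V_srs = (1 − 787/5100)·22497.2/787 = 24.1748
deff = V_st / V_srs = 8.43015/24.1748 = 0.3487

deff ≈ 0.349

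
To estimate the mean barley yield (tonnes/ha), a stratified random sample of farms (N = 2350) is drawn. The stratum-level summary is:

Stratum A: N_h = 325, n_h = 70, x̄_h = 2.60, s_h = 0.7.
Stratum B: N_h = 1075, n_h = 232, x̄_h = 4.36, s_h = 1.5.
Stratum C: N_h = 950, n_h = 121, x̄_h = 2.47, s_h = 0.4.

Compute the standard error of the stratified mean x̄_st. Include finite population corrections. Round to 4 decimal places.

SE(x̄_st) ≈ 0.0434

V̂(x̄_st) = Σ W_h² (1 − n_h/N_h) s_h²/n_h, with W_h = N_h/N and N = 2350:
  stratum A: (325/2350)²·(1 − 70/325)·0.7²/70 = 0.000105048
  stratum B: (1075/2350)²·(1 − 232/1075)·1.5²/232 = 0.00159146
  stratum C: (950/2350)²·(1 − 121/950)·0.4²/121 = 0.000188572
V̂(x̄_st) = 0.00188508
SE(x̄_st) = √0.00188508 = 0.0434175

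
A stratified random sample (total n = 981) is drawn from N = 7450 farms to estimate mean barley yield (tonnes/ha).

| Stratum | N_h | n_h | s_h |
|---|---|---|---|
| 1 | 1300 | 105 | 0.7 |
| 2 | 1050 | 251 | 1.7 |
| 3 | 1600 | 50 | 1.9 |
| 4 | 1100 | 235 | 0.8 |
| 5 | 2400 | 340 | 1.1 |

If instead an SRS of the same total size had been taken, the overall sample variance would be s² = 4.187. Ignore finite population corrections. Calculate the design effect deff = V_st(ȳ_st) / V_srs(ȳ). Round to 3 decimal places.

deff ≈ 0.968

V̂(ȳ_st) = Σ W_h² s_h²/n_h, with W_h = N_h/N and N = 7450:
  stratum 1: (1300/7450)²·0.7²/105 = 0.000142096
  stratum 2: (1050/7450)²·1.7²/251 = 0.000228713
  stratum 3: (1600/7450)²·1.9²/50 = 0.00333016
  stratum 4: (1100/7450)²·0.8²/235 = 5.93724e-05
  stratum 5: (2400/7450)²·1.1²/340 = 0.000369332
V_st = 0.00412967
V_srs = s²/n = 4.187/981 = 0.00426809
deff = V_st / V_srs = 0.00412967/0.00426809 = 0.9676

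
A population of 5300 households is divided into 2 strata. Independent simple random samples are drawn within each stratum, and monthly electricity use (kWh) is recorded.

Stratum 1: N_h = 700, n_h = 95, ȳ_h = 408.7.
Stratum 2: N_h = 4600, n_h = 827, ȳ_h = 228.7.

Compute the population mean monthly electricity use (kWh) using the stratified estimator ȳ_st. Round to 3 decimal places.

N = Σ N_h = 5300. Stratum weights W_h = N_h/N.
ȳ_st = (700·408.7 + 4600·228.7) / 5300 = 252.47358

ȳ_st ≈ 252.474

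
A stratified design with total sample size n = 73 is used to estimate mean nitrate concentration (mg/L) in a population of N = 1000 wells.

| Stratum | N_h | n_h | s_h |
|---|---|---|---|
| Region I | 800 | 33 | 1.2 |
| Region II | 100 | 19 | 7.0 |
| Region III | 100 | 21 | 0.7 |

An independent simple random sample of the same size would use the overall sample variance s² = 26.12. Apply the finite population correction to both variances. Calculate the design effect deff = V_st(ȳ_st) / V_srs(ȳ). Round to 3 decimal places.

deff ≈ 0.144

V̂(ȳ_st) = Σ W_h² (1 − n_h/N_h) s_h²/n_h, with W_h = N_h/N and N = 1000:
  stratum Region I: (800/1000)²·(1 − 33/800)·1.2²/33 = 0.0267753
  stratum Region II: (100/1000)²·(1 − 19/100)·7.0²/19 = 0.0208895
  stratum Region III: (100/1000)²·(1 − 21/100)·0.7²/21 = 0.000184333
V_st = 0.0478491
V_srs = (1 − 73/1000)·26.12/73 = 0.331688
deff = V_st / V_srs = 0.0478491/0.331688 = 0.1443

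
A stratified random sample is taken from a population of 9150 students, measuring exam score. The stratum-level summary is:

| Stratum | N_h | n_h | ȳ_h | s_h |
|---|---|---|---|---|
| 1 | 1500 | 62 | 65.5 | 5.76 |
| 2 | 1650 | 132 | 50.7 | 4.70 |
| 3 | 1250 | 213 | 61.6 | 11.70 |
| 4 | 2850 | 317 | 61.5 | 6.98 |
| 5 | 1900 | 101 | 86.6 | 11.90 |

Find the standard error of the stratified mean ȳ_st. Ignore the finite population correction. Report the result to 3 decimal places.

SE(ȳ_st) ≈ 0.327

V̂(ȳ_st) = Σ W_h² s_h²/n_h, with W_h = N_h/N and N = 9150:
  stratum 1: (1500/9150)²·5.76²/62 = 0.0143811
  stratum 2: (1650/9150)²·4.70²/132 = 0.00544186
  stratum 3: (1250/9150)²·11.70²/213 = 0.0119942
  stratum 4: (2850/9150)²·6.98²/317 = 0.0149107
  stratum 5: (1900/9150)²·11.90²/101 = 0.0604557
V̂(ȳ_st) = 0.107184
SE(ȳ_st) = √0.107184 = 0.327389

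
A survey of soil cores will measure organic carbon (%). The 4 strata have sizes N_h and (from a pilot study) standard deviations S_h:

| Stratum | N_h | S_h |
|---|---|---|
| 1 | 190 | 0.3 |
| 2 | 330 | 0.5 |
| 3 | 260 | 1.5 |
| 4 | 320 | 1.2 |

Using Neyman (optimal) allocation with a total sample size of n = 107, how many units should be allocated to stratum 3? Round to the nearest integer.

42

Neyman allocation: n_h = n · N_h S_h / Σ N_i S_i, with n = 107.
  stratum 1: N_h·S_h = 190·0.3 = 57.00
  stratum 2: N_h·S_h = 330·0.5 = 165.00
  stratum 3: N_h·S_h = 260·1.5 = 390.00
  stratum 4: N_h·S_h = 320·1.2 = 384.00
Σ N_h S_h = 996.00
n for stratum 3 = 107·390.00/996.00 = 41.898 → 42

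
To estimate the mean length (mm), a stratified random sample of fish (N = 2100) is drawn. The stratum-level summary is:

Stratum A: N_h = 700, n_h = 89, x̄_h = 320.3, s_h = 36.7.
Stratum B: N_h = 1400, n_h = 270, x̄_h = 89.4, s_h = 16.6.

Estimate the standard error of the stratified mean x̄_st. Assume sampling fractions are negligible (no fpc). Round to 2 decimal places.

V̂(x̄_st) = Σ W_h² s_h²/n_h, with W_h = N_h/N and N = 2100:
  stratum A: (700/2100)²·36.7²/89 = 1.68151
  stratum B: (1400/2100)²·16.6²/270 = 0.453597
V̂(x̄_st) = 2.13511
SE(x̄_st) = √2.13511 = 1.4612

SE(x̄_st) ≈ 1.46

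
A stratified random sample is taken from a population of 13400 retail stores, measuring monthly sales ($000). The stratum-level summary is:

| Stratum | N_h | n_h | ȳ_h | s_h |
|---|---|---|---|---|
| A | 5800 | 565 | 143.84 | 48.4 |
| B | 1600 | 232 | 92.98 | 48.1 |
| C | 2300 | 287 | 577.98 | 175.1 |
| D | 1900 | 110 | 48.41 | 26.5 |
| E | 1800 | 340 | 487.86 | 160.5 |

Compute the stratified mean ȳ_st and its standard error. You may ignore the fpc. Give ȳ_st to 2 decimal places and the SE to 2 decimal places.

ȳ_st ≈ 244.96, SE ≈ 2.36

ȳ_st = Σ W_h ȳ_h = (5800·143.84 + 1600·92.98 + 2300·577.98 + 1900·48.41 + 1800·487.86)/13400 = 244.96425
V̂(ȳ_st) = Σ W_h² s_h²/n_h, with W_h = N_h/N and N = 13400:
  stratum A: (5800/13400)²·48.4²/565 = 0.776763
  stratum B: (1600/13400)²·48.1²/232 = 0.142178
  stratum C: (2300/13400)²·175.1²/287 = 3.14729
  stratum D: (1900/13400)²·26.5²/110 = 0.12835
  stratum E: (1800/13400)²·160.5²/340 = 1.36712
V̂(ȳ_st) = 5.5617
SE(ȳ_st) = √5.5617 = 2.35833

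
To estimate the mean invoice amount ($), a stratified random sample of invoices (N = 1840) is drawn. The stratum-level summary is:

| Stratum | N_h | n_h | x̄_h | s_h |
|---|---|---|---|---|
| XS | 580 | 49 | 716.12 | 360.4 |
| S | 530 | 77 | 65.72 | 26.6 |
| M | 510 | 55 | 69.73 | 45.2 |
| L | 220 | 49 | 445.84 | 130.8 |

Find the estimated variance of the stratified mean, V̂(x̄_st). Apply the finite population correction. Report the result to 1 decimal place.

V̂(x̄_st) = Σ W_h² (1 − n_h/N_h) s_h²/n_h, with W_h = N_h/N and N = 1840:
  stratum XS: (580/1840)²·(1 − 49/580)·360.4²/49 = 241.135
  stratum S: (530/1840)²·(1 − 77/530)·26.6²/77 = 0.651645
  stratum M: (510/1840)²·(1 − 55/510)·45.2²/55 = 2.54601
  stratum L: (220/1840)²·(1 − 49/220)·130.8²/49 = 3.87974
V̂(x̄_st) = 248.212

V̂(x̄_st) ≈ 248.2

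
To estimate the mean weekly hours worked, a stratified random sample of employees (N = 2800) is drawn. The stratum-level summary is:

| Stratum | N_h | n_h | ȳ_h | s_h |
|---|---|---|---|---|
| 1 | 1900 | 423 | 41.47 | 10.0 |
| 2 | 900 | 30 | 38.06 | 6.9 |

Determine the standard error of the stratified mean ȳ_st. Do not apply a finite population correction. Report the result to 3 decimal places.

SE(ȳ_st) ≈ 0.522

V̂(ȳ_st) = Σ W_h² s_h²/n_h, with W_h = N_h/N and N = 2800:
  stratum 1: (1900/2800)²·10.0²/423 = 0.108856
  stratum 2: (900/2800)²·6.9²/30 = 0.163963
V̂(ȳ_st) = 0.272819
SE(ȳ_st) = √0.272819 = 0.52232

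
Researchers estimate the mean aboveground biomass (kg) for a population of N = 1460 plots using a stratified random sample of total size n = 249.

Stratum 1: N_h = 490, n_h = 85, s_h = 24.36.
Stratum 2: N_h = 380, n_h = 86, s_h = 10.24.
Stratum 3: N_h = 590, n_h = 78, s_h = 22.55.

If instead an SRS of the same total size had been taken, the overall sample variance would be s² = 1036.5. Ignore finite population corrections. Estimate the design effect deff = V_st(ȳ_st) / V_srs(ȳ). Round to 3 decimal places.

deff ≈ 0.465

V̂(ȳ_st) = Σ W_h² s_h²/n_h, with W_h = N_h/N and N = 1460:
  stratum 1: (490/1460)²·24.36²/85 = 0.786361
  stratum 2: (380/1460)²·10.24²/86 = 0.0825967
  stratum 3: (590/1460)²·22.55²/78 = 1.06463
V_st = 1.93358
V_srs = s²/n = 1036.5/249 = 4.16265
deff = V_st / V_srs = 1.93358/4.16265 = 0.4645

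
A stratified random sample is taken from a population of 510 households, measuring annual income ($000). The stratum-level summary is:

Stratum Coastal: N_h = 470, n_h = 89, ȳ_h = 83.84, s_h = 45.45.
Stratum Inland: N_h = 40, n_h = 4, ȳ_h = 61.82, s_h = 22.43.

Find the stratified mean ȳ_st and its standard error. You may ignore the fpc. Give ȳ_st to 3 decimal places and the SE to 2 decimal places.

ȳ_st ≈ 82.113, SE ≈ 4.53

ȳ_st = Σ W_h ȳ_h = (470·83.84 + 40·61.82)/510 = 82.11294
V̂(ȳ_st) = Σ W_h² s_h²/n_h, with W_h = N_h/N and N = 510:
  stratum Coastal: (470/510)²·45.45²/89 = 19.7121
  stratum Inland: (40/510)²·22.43²/4 = 0.77371
V̂(ȳ_st) = 20.4858
SE(ȳ_st) = √20.4858 = 4.52613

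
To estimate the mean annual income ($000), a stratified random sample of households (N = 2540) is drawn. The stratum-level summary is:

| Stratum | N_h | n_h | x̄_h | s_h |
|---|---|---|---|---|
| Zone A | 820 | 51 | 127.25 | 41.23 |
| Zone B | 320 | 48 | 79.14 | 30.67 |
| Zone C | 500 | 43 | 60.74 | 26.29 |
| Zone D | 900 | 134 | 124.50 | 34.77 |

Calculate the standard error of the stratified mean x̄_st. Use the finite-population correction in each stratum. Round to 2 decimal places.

SE(x̄_st) ≈ 2.25

V̂(x̄_st) = Σ W_h² (1 − n_h/N_h) s_h²/n_h, with W_h = N_h/N and N = 2540:
  stratum Zone A: (820/2540)²·(1 − 51/820)·41.23²/51 = 3.25784
  stratum Zone B: (320/2540)²·(1 − 48/320)·30.67²/48 = 0.264386
  stratum Zone C: (500/2540)²·(1 − 43/500)·26.29²/43 = 0.569287
  stratum Zone D: (900/2540)²·(1 − 134/900)·34.77²/134 = 0.96407
V̂(x̄_st) = 5.05558
SE(x̄_st) = √5.05558 = 2.24846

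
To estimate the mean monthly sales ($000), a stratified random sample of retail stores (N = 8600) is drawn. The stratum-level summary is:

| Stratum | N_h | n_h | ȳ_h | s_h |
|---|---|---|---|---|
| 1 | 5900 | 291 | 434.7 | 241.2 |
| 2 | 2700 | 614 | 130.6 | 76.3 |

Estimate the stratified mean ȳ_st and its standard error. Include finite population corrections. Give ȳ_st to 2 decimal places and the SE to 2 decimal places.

ȳ_st ≈ 339.23, SE ≈ 9.50

ȳ_st = Σ W_h ȳ_h = (5900·434.7 + 2700·130.6)/8600 = 339.22674
V̂(ȳ_st) = Σ W_h² (1 − n_h/N_h) s_h²/n_h, with W_h = N_h/N and N = 8600:
  stratum 1: (5900/8600)²·(1 − 291/5900)·241.2²/291 = 89.4545
  stratum 2: (2700/8600)²·(1 − 614/2700)·76.3²/614 = 0.722041
V̂(ȳ_st) = 90.1765
SE(ȳ_st) = √90.1765 = 9.49613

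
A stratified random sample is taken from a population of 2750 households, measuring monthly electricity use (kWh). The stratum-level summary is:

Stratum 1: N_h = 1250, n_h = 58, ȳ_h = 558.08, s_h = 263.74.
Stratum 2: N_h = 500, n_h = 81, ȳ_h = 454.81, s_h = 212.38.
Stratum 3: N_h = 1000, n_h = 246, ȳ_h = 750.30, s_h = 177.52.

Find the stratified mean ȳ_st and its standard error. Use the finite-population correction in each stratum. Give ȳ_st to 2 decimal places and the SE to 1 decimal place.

ȳ_st ≈ 609.20, SE ≈ 16.3

ȳ_st = Σ W_h ȳ_h = (1250·558.08 + 500·454.81 + 1000·750.30)/2750 = 609.20182
V̂(ȳ_st) = Σ W_h² (1 − n_h/N_h) s_h²/n_h, with W_h = N_h/N and N = 2750:
  stratum 1: (1250/2750)²·(1 − 58/1250)·263.74²/58 = 236.29
  stratum 2: (500/2750)²·(1 − 81/500)·212.38²/81 = 15.4263
  stratum 3: (1000/2750)²·(1 − 246/1000)·177.52²/246 = 12.7722
V̂(ȳ_st) = 264.488
SE(ȳ_st) = √264.488 = 16.2631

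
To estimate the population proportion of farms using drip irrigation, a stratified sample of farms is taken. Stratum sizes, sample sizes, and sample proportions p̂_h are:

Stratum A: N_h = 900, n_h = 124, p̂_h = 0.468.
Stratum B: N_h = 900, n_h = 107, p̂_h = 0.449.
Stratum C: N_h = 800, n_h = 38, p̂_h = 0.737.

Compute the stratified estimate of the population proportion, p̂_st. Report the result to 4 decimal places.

p̂_st ≈ 0.5442

N = 2600; stratum weights W_h = N_h/N.
p̂_st = Σ W_h p̂_h = (900·0.468 + 900·0.449 + 800·0.737)/2600 = 0.54419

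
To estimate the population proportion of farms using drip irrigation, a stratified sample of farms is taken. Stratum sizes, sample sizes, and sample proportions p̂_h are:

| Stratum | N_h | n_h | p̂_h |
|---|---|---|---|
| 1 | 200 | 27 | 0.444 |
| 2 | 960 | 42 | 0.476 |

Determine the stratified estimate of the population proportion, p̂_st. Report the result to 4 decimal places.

p̂_st ≈ 0.4705

N = 1160; stratum weights W_h = N_h/N.
p̂_st = Σ W_h p̂_h = (200·0.444 + 960·0.476)/1160 = 0.47048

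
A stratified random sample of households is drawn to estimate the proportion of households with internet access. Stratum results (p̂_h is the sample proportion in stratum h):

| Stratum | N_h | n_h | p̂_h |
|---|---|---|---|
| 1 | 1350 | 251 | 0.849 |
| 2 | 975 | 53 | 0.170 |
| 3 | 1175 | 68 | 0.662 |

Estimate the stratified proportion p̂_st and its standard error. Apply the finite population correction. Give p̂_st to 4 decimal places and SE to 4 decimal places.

N = 3500; stratum weights W_h = N_h/N.
p̂_st = Σ W_h p̂_h = (1350·0.849 + 975·0.170 + 1175·0.662)/3500 = 0.59707
V̂(p̂_st) = Σ W_h² (1 − n_h/N_h) p̂_h(1−p̂_h)/(n_h−1):
  stratum 1: (1350/3500)²·(1 − 251/1350)·0.849·0.151/250 = 6.21069e-05
  stratum 2: (975/3500)²·(1 − 53/975)·0.170·0.830/52 = 0.000199124
  stratum 3: (1175/3500)²·(1 − 68/1175)·0.662·0.338/67 = 0.000354609
V̂(p̂_st) = 0.000615839; SE = √V̂ = 0.0248161

p̂_st ≈ 0.5971, SE ≈ 0.0248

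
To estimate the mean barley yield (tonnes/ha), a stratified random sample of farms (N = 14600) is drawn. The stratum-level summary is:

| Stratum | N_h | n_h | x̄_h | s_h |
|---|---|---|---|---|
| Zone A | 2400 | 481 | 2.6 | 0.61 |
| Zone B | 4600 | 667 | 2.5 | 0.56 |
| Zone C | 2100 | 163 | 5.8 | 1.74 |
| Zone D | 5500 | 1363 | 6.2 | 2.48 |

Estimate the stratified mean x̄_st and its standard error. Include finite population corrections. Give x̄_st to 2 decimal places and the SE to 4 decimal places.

x̄_st ≈ 4.38, SE ≈ 0.0299

x̄_st = Σ W_h x̄_h = (2400·2.6 + 4600·2.5 + 2100·5.8 + 5500·6.2)/14600 = 4.38493
V̂(x̄_st) = Σ W_h² (1 − n_h/N_h) s_h²/n_h, with W_h = N_h/N and N = 14600:
  stratum Zone A: (2400/14600)²·(1 − 481/2400)·0.61²/481 = 1.67146e-05
  stratum Zone B: (4600/14600)²·(1 − 667/4600)·0.56²/667 = 3.99049e-05
  stratum Zone C: (2100/14600)²·(1 − 163/2100)·1.74²/163 = 0.000354449
  stratum Zone D: (5500/14600)²·(1 − 1363/5500)·2.48²/1363 = 0.00048167
V̂(x̄_st) = 0.000892739
SE(x̄_st) = √0.000892739 = 0.0298787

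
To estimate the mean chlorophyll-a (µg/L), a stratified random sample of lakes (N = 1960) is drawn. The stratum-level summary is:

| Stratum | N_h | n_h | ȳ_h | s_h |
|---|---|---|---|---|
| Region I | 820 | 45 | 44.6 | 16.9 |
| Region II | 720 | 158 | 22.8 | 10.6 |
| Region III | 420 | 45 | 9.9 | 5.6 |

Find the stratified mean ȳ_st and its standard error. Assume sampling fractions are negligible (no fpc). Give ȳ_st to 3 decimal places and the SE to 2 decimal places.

ȳ_st = Σ W_h ȳ_h = (820·44.6 + 720·22.8 + 420·9.9)/1960 = 29.15612
V̂(ȳ_st) = Σ W_h² s_h²/n_h, with W_h = N_h/N and N = 1960:
  stratum Region I: (820/1960)²·16.9²/45 = 1.1109
  stratum Region II: (720/1960)²·10.6²/158 = 0.0959638
  stratum Region III: (420/1960)²·5.6²/45 = 0.032
V̂(ȳ_st) = 1.23887
SE(ȳ_st) = √1.23887 = 1.11304

ȳ_st ≈ 29.156, SE ≈ 1.11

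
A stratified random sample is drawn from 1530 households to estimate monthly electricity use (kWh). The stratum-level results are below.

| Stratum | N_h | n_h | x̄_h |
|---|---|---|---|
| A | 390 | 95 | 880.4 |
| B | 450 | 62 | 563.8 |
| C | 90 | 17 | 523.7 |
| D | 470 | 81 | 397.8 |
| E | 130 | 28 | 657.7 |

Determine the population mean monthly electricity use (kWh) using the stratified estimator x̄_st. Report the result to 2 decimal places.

N = Σ N_h = 1530. Stratum weights W_h = N_h/N.
x̄_st = (390·880.4 + 450·563.8 + 90·523.7 + 470·397.8 + 130·657.7) / 1530 = 599.1281

x̄_st ≈ 599.13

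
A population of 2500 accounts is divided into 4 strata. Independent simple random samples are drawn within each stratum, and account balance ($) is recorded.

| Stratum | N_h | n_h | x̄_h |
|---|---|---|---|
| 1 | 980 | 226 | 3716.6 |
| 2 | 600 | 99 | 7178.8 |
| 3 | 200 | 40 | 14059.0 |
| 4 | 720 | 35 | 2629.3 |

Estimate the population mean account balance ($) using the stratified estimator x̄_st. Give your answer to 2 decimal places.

N = Σ N_h = 2500. Stratum weights W_h = N_h/N.
x̄_st = (980·3716.6 + 600·7178.8 + 200·14059.0 + 720·2629.3) / 2500 = 5061.7776

x̄_st ≈ 5061.78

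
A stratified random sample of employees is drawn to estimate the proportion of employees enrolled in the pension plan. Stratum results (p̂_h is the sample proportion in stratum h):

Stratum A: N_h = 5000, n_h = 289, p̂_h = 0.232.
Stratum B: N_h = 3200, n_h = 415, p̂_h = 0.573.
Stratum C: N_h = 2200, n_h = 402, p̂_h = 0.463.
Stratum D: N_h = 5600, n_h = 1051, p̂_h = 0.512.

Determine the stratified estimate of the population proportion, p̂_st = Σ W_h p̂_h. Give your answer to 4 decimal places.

p̂_st ≈ 0.4300

N = 16000; stratum weights W_h = N_h/N.
p̂_st = Σ W_h p̂_h = (5000·0.232 + 3200·0.573 + 2200·0.463 + 5600·0.512)/16000 = 0.42996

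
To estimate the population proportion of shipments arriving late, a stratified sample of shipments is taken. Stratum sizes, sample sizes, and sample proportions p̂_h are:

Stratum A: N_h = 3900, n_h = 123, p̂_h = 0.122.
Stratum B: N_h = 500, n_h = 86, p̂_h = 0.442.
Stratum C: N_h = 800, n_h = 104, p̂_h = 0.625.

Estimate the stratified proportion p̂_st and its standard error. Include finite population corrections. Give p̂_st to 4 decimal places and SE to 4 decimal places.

N = 5200; stratum weights W_h = N_h/N.
p̂_st = Σ W_h p̂_h = (3900·0.122 + 500·0.442 + 800·0.625)/5200 = 0.23015
V̂(p̂_st) = Σ W_h² (1 − n_h/N_h) p̂_h(1−p̂_h)/(n_h−1):
  stratum A: (3900/5200)²·(1 − 123/3900)·0.122·0.878/122 = 0.000478299
  stratum B: (500/5200)²·(1 − 86/500)·0.442·0.558/85 = 2.22127e-05
  stratum C: (800/5200)²·(1 − 104/800)·0.625·0.375/103 = 4.68561e-05
V̂(p̂_st) = 0.000547368; SE = √V̂ = 0.0233959

p̂_st ≈ 0.2302, SE ≈ 0.0234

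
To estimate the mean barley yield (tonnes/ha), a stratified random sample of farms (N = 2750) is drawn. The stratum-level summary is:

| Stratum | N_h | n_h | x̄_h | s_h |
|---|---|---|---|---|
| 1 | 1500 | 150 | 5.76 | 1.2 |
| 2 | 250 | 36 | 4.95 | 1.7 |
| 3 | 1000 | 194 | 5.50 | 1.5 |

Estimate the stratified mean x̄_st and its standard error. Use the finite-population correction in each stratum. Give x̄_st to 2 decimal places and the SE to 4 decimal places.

x̄_st = Σ W_h x̄_h = (1500·5.76 + 250·4.95 + 1000·5.50)/2750 = 5.59182
V̂(x̄_st) = Σ W_h² (1 − n_h/N_h) s_h²/n_h, with W_h = N_h/N and N = 2750:
  stratum 1: (1500/2750)²·(1 − 150/1500)·1.2²/150 = 0.00257058
  stratum 2: (250/2750)²·(1 − 36/250)·1.7²/36 = 0.000567916
  stratum 3: (1000/2750)²·(1 − 194/1000)·1.5²/194 = 0.00123609
V̂(x̄_st) = 0.00437459
SE(x̄_st) = √0.00437459 = 0.0661406

x̄_st ≈ 5.59, SE ≈ 0.0661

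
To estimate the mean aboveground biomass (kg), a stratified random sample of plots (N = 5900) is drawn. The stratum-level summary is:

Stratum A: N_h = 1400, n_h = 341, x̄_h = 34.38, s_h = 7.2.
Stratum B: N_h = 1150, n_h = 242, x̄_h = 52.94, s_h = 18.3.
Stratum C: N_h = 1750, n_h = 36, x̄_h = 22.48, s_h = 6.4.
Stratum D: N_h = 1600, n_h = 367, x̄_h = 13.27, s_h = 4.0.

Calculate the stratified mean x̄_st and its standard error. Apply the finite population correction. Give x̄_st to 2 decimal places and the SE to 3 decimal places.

x̄_st = Σ W_h x̄_h = (1400·34.38 + 1150·52.94 + 1750·22.48 + 1600·13.27)/5900 = 28.74322
V̂(x̄_st) = Σ W_h² (1 − n_h/N_h) s_h²/n_h, with W_h = N_h/N and N = 5900:
  stratum A: (1400/5900)²·(1 − 341/1400)·7.2²/341 = 0.00647486
  stratum B: (1150/5900)²·(1 − 242/1150)·18.3²/242 = 0.0415113
  stratum C: (1750/5900)²·(1 − 36/1750)·6.4²/36 = 0.0980398
  stratum D: (1600/5900)²·(1 − 367/1600)·4.0²/367 = 0.00247077
V̂(x̄_st) = 0.148497
SE(x̄_st) = √0.148497 = 0.385353

x̄_st ≈ 28.74, SE ≈ 0.385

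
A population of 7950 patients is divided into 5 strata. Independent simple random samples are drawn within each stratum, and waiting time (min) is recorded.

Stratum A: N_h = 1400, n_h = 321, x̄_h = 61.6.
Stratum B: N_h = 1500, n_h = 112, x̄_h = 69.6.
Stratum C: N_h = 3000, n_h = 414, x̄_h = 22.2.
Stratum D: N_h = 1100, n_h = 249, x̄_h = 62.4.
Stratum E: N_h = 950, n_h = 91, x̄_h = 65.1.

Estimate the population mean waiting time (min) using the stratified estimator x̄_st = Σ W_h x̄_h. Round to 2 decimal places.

N = Σ N_h = 7950. Stratum weights W_h = N_h/N.
x̄_st = (1400·61.6 + 1500·69.6 + 3000·22.2 + 1100·62.4 + 950·65.1) / 7950 = 48.7704

x̄_st ≈ 48.77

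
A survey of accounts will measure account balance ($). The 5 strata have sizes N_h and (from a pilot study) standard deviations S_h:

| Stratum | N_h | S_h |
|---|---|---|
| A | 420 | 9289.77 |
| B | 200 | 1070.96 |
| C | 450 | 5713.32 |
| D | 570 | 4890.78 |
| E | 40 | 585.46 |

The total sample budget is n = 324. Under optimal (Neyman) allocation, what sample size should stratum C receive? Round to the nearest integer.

Neyman allocation: n_h = n · N_h S_h / Σ N_i S_i, with n = 324.
  stratum A: N_h·S_h = 420·9289.77 = 3901703.40
  stratum B: N_h·S_h = 200·1070.96 = 214192.00
  stratum C: N_h·S_h = 450·5713.32 = 2570994.00
  stratum D: N_h·S_h = 570·4890.78 = 2787744.60
  stratum E: N_h·S_h = 40·585.46 = 23418.40
Σ N_h S_h = 9498052.40
n for stratum C = 324·2570994.00/9498052.40 = 87.702 → 88

88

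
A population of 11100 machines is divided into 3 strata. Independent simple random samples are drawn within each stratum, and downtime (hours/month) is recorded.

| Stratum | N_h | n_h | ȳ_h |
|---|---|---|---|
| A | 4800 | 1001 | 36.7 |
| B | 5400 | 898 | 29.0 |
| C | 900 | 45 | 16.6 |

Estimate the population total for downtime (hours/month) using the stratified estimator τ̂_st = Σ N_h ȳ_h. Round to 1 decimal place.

τ̂_st ≈ 347700.0

τ̂_st = Σ N_h ȳ_h = 4800·36.7 + 5400·29.0 + 900·16.6 = 347700.0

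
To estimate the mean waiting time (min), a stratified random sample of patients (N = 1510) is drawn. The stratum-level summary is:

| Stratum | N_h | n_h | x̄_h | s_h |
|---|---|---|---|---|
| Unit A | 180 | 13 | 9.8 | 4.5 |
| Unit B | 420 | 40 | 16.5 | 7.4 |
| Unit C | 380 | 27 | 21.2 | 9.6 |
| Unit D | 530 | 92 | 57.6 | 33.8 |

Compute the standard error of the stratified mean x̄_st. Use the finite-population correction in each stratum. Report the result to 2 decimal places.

V̂(x̄_st) = Σ W_h² (1 − n_h/N_h) s_h²/n_h, with W_h = N_h/N and N = 1510:
  stratum Unit A: (180/1510)²·(1 − 13/180)·4.5²/13 = 0.020536
  stratum Unit B: (420/1510)²·(1 − 40/420)·7.4²/40 = 0.0958258
  stratum Unit C: (380/1510)²·(1 − 27/380)·9.6²/27 = 0.200809
  stratum Unit D: (530/1510)²·(1 − 92/530)·33.8²/92 = 1.26428
V̂(x̄_st) = 1.58145
SE(x̄_st) = √1.58145 = 1.25756

SE(x̄_st) ≈ 1.26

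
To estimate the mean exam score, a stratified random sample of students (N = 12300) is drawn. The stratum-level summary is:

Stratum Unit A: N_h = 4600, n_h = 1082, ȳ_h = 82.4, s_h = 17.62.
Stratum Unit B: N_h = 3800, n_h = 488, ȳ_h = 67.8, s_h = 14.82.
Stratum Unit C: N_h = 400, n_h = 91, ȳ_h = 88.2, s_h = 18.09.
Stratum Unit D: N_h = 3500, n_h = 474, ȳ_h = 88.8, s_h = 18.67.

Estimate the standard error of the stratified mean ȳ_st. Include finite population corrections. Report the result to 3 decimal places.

SE(ȳ_st) ≈ 0.350

V̂(ȳ_st) = Σ W_h² (1 − n_h/N_h) s_h²/n_h, with W_h = N_h/N and N = 12300:
  stratum Unit A: (4600/12300)²·(1 − 1082/4600)·17.62²/1082 = 0.0306922
  stratum Unit B: (3800/12300)²·(1 − 488/3800)·14.82²/488 = 0.0374404
  stratum Unit C: (400/12300)²·(1 − 91/400)·18.09²/91 = 0.00293795
  stratum Unit D: (3500/12300)²·(1 − 474/3500)·18.67²/474 = 0.0514798
V̂(ȳ_st) = 0.12255
SE(ȳ_st) = √0.12255 = 0.350072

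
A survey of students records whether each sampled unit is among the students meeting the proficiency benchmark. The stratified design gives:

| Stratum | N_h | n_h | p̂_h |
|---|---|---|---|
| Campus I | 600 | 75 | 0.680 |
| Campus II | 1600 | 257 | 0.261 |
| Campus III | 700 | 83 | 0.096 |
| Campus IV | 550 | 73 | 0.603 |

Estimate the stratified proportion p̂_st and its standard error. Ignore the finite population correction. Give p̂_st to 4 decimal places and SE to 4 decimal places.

N = 3450; stratum weights W_h = N_h/N.
p̂_st = Σ W_h p̂_h = (600·0.680 + 1600·0.261 + 700·0.096 + 550·0.603)/3450 = 0.35491
V̂(p̂_st) = Σ W_h² p̂_h(1−p̂_h)/(n_h−1):
  stratum Campus I: (600/3450)²·0.680·0.320/74 = 8.89388e-05
  stratum Campus II: (1600/3450)²·0.261·0.739/256 = 0.000162049
  stratum Campus III: (700/3450)²·0.096·0.904/82 = 4.35696e-05
  stratum Campus IV: (550/3450)²·0.603·0.397/72 = 8.45011e-05
V̂(p̂_st) = 0.000379059; SE = √V̂ = 0.0194694

p̂_st ≈ 0.3549, SE ≈ 0.0195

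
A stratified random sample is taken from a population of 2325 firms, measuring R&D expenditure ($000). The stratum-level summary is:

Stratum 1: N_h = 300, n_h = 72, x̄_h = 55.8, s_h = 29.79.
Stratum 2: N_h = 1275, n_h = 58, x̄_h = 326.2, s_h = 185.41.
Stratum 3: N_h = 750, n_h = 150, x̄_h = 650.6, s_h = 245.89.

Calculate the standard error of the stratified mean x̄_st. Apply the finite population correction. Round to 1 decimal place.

V̂(x̄_st) = Σ W_h² (1 − n_h/N_h) s_h²/n_h, with W_h = N_h/N and N = 2325:
  stratum 1: (300/2325)²·(1 − 72/300)·29.79²/72 = 0.155962
  stratum 2: (1275/2325)²·(1 − 58/1275)·185.41²/58 = 170.135
  stratum 3: (750/2325)²·(1 − 150/750)·245.89²/150 = 33.555
V̂(x̄_st) = 203.846
SE(x̄_st) = √203.846 = 14.2775

SE(x̄_st) ≈ 14.3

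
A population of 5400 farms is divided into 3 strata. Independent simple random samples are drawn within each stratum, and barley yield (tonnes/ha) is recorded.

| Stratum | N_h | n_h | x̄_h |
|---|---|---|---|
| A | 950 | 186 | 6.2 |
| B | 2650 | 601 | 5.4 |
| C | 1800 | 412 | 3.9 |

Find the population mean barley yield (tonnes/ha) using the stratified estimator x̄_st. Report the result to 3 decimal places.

x̄_st ≈ 5.041

N = Σ N_h = 5400. Stratum weights W_h = N_h/N.
x̄_st = (950·6.2 + 2650·5.4 + 1800·3.9) / 5400 = 5.04074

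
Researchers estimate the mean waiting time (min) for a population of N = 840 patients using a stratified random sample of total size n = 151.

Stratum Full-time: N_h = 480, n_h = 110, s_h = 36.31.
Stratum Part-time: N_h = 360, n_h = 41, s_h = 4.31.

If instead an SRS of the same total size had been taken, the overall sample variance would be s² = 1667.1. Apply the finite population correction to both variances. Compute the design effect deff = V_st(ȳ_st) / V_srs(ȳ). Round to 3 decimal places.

V̂(ȳ_st) = Σ W_h² (1 − n_h/N_h) s_h²/n_h, with W_h = N_h/N and N = 840:
  stratum Full-time: (480/840)²·(1 − 110/480)·36.31²/110 = 3.01678
  stratum Part-time: (360/840)²·(1 − 41/360)·4.31²/41 = 0.0737404
V_st = 3.09052
V_srs = (1 − 151/840)·1667.1/151 = 9.05575
deff = V_st / V_srs = 3.09052/9.05575 = 0.3413

deff ≈ 0.341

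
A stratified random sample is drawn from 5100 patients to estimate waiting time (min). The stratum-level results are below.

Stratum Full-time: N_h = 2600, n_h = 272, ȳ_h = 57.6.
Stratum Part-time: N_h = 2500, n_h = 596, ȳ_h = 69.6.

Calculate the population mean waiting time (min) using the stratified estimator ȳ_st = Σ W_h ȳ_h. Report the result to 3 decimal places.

N = Σ N_h = 5100. Stratum weights W_h = N_h/N.
ȳ_st = (2600·57.6 + 2500·69.6) / 5100 = 63.48235

ȳ_st ≈ 63.482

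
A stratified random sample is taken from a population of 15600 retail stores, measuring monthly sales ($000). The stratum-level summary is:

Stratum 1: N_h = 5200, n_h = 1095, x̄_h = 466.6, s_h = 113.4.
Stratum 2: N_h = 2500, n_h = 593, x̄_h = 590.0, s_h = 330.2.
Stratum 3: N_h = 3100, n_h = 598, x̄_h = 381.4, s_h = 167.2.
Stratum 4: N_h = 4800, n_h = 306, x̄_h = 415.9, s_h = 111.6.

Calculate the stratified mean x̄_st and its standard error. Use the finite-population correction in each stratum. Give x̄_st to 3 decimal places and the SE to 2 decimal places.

x̄_st = Σ W_h x̄_h = (5200·466.6 + 2500·590.0 + 3100·381.4 + 4800·415.9)/15600 = 453.84487
V̂(x̄_st) = Σ W_h² (1 − n_h/N_h) s_h²/n_h, with W_h = N_h/N and N = 15600:
  stratum 1: (5200/15600)²·(1 − 1095/5200)·113.4²/1095 = 1.0301
  stratum 2: (2500/15600)²·(1 − 593/2500)·330.2²/593 = 3.60198
  stratum 3: (3100/15600)²·(1 − 598/3100)·167.2²/598 = 1.48995
  stratum 4: (4800/15600)²·(1 − 306/4800)·111.6²/306 = 3.60771
V̂(x̄_st) = 9.72974
SE(x̄_st) = √9.72974 = 3.11925

x̄_st ≈ 453.845, SE ≈ 3.12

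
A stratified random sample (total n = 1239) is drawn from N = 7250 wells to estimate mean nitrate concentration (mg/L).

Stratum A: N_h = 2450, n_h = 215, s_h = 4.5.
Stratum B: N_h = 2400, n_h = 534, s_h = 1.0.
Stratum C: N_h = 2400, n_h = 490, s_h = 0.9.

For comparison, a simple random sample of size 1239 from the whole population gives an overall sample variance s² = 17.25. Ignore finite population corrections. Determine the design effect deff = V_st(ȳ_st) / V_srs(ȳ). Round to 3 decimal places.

V̂(ȳ_st) = Σ W_h² s_h²/n_h, with W_h = N_h/N and N = 7250:
  stratum A: (2450/7250)²·4.5²/215 = 0.0107558
  stratum B: (2400/7250)²·1.0²/534 = 0.000205213
  stratum C: (2400/7250)²·0.9²/490 = 0.000181149
V_st = 0.0111422
V_srs = s²/n = 17.25/1239 = 0.0139225
deff = V_st / V_srs = 0.0111422/0.0139225 = 0.8003

deff ≈ 0.800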